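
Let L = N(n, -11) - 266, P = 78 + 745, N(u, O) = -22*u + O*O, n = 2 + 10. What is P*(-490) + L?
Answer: -403679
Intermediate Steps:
n = 12
N(u, O) = O² - 22*u (N(u, O) = -22*u + O² = O² - 22*u)
P = 823
L = -409 (L = ((-11)² - 22*12) - 266 = (121 - 264) - 266 = -143 - 266 = -409)
P*(-490) + L = 823*(-490) - 409 = -403270 - 409 = -403679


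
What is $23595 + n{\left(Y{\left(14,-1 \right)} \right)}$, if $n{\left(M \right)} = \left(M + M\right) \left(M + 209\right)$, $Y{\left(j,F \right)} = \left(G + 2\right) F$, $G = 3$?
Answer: $21555$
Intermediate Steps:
$Y{\left(j,F \right)} = 5 F$ ($Y{\left(j,F \right)} = \left(3 + 2\right) F = 5 F$)
$n{\left(M \right)} = 2 M \left(209 + M\right)$
$23595 + n{\left(Y{\left(14,-1 \right)} \right)} = 23595 + 2 \cdot 5 \left(-1\right) \left(209 + 5 \left(-1\right)\right) = 23595 + 2 \left(-5\right) \left(209 - 5\right) = 23595 + 2 \left(-5\right) 204 = 23595 - 2040 = 21555$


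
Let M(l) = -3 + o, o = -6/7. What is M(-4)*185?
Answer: -4995/7 ≈ -713.57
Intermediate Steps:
o = -6/7 (o = -6*⅐ = -6/7 ≈ -0.85714)
M(l) = -27/7 (M(l) = -3 - 6/7 = -27/7)
M(-4)*185 = -27/7*185 = -4995/7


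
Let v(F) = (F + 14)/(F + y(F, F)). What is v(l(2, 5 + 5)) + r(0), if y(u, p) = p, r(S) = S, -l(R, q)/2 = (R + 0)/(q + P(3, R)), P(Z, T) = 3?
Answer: -89/4 ≈ -22.250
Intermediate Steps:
l(R, q) = -2*R/(3 + q) (l(R, q) = -2*(R + 0)/(q + 3) = -2*R/(3 + q))
v(F) = (14 + F)/(2*F) (v(F) = (F + 14)/(F + F) = (14 + F)/((2*F)) = (14 + F)*(1/(2*F)) = (14 + F)/(2*F))
v(l(2, 5 + 5)) + r(0) = (14 - 2*2/(3 + (5 + 5)))/(2*((-2*2/(3 + (5 + 5))))) + 0 = (14 - 2*2/(3 + 10))/(2*((-2*2/(3 + 10)))) + 0 = (14 - 2*2/13)/(2*((-2*2/13))) + 0 = (14 - 2*2*1/13)/(2*((-2*2*1/13))) + 0 = (14 - 4/13)/(2*(-4/13)) + 0 = (1/2)*(-13/4)*(178/13) + 0 = -89/4 + 0 = -89/4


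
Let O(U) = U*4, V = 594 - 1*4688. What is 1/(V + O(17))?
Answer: -1/4026 ≈ -0.00024839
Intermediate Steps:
V = -4094 (V = 594 - 4688 = -4094)
O(U) = 4*U
1/(V + O(17)) = 1/(-4094 + 4*17) = 1/(-4094 + 68) = 1/(-4026) = -1/4026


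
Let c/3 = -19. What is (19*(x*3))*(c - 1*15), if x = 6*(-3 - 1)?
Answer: 98496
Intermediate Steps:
c = -57 (c = 3*(-19) = -57)
x = -24 (x = 6*(-4) = -24)
(19*(x*3))*(c - 1*15) = (19*(-24*3))*(-57 - 1*15) = (19*(-72))*(-57 - 15) = -1368*(-72) = 98496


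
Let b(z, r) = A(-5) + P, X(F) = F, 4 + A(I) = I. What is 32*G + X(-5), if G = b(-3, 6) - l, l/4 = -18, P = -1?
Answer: 1979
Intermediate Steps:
A(I) = -4 + I
b(z, r) = -10 (b(z, r) = (-4 - 5) - 1 = -9 - 1 = -10)
l = -72 (l = 4*(-18) = -72)
G = 62 (G = -10 - 1*(-72) = -10 + 72 = 62)
32*G + X(-5) = 32*62 - 5 = 1984 - 5 = 1979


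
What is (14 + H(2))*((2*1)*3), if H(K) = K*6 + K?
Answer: 168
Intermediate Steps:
H(K) = 7*K (H(K) = 6*K + K = 7*K)
(14 + H(2))*((2*1)*3) = (14 + 7*2)*((2*1)*3) = (14 + 14)*(2*3) = 28*6 = 168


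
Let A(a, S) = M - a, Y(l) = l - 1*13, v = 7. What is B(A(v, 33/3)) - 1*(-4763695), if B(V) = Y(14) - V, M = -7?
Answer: 4763710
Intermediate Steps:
Y(l) = -13 + l (Y(l) = l - 13 = -13 + l)
A(a, S) = -7 - a
B(V) = 1 - V (B(V) = (-13 + 14) - V = 1 - V)
B(A(v, 33/3)) - 1*(-4763695) = (1 - (-7 - 1*7)) - 1*(-4763695) = (1 - (-7 - 7)) + 4763695 = (1 - 1*(-14)) + 4763695 = (1 + 14) + 4763695 = 15 + 4763695 = 4763710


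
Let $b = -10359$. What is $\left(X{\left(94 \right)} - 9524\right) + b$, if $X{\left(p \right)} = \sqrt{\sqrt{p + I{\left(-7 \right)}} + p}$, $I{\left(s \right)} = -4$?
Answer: $-19883 + \sqrt{94 + 3 \sqrt{10}} \approx -19873.0$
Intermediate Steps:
$X{\left(p \right)} = \sqrt{p + \sqrt{-4 + p}}$ ($X{\left(p \right)} = \sqrt{\sqrt{p - 4} + p} = \sqrt{\sqrt{-4 + p} + p} = \sqrt{p + \sqrt{-4 + p}}$)
$\left(X{\left(94 \right)} - 9524\right) + b = \left(\sqrt{94 + \sqrt{-4 + 94}} - 9524\right) - 10359 = \left(\sqrt{94 + \sqrt{90}} - 9524\right) - 10359 = \left(\sqrt{94 + 3 \sqrt{10}} - 9524\right) - 10359 = \left(-9524 + \sqrt{94 + 3 \sqrt{10}}\right) - 10359 = -19883 + \sqrt{94 + 3 \sqrt{10}}$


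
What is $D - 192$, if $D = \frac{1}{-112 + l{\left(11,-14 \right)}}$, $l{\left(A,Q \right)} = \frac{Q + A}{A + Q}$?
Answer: $- \frac{21313}{111} \approx -192.01$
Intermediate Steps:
$l{\left(A,Q \right)} = 1$ ($l{\left(A,Q \right)} = \frac{A + Q}{A + Q} = 1$)
$D = - \frac{1}{111}$ ($D = \frac{1}{-112 + 1} = \frac{1}{-111} = - \frac{1}{111} \approx -0.009009$)
$D - 192 = - \frac{1}{111} - 192 = - \frac{21313}{111}$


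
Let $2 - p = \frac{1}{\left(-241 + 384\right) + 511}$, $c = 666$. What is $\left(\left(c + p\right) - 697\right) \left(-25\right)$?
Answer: $\frac{474175}{654} \approx 725.04$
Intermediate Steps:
$p = \frac{1307}{654}$ ($p = 2 - \frac{1}{\left(-241 + 384\right) + 511} = 2 - \frac{1}{143 + 511} = 2 - \frac{1}{654} = \frac{1307}{654} \approx 1.9985$)
$\left(\left(c + p\right) - 697\right) \left(-25\right) = \left(\left(666 + \frac{1307}{654}\right) - 697\right) \left(-25\right) = \left(\frac{436871}{654} - 697\right) \left(-25\right) = \left(- \frac{18967}{654}\right) \left(-25\right) = \frac{474175}{654}$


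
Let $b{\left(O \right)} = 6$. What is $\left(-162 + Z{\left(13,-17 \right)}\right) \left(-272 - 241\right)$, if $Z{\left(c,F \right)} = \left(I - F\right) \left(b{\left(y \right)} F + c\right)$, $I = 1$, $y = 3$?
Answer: $904932$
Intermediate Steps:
$Z{\left(c,F \right)} = \left(1 - F\right) \left(c + 6 F\right)$ ($Z{\left(c,F \right)} = \left(1 - F\right) \left(6 F + c\right) = \left(1 - F\right) \left(c + 6 F\right)$)
$\left(-162 + Z{\left(13,-17 \right)}\right) \left(-272 - 241\right) = \left(-162 + \left(13 - 6 \left(-17\right)^{2} + 6 \left(-17\right) - \left(-17\right) 13\right)\right) \left(-272 - 241\right) = \left(-162 + \left(13 - 1734 - 102 + 221\right)\right) \left(-513\right) = \left(-162 - 1602\right) \left(-513\right) = \left(-1764\right) \left(-513\right) = 904932$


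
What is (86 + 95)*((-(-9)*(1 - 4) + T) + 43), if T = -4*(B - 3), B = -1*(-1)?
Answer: 4344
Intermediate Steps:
B = 1
T = 8 (T = -4*(1 - 3) = -4*(-2) = 8)
(86 + 95)*((-(-9)*(1 - 4) + T) + 43) = (86 + 95)*((-(-9)*(1 - 4) + 8) + 43) = 181*((-(-9)*(-3) + 8) + 43) = 181*((-9*3 + 8) + 43) = 181*((-27 + 8) + 43) = 181*(-19 + 43) = 181*24 = 4344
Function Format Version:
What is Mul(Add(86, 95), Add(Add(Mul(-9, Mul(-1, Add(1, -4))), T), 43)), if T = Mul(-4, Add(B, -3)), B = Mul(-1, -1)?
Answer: 4344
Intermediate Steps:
B = 1
T = 8 (T = Mul(-4, Add(1, -3)) = Mul(-4, -2) = 8)
Mul(Add(86, 95), Add(Add(Mul(-9, Mul(-1, Add(1, -4))), T), 43)) = Mul(Add(86, 95), Add(Add(Mul(-9, Mul(-1, Add(1, -4))), 8), 43)) = Mul(181, Add(Add(Mul(-9, Mul(-1, -3)), 8), 43)) = Mul(181, Add(Add(Mul(-9, 3), 8), 43)) = Mul(181, Add(Add(-27, 8), 43)) = Mul(181, Add(-19, 43)) = Mul(181, 24) = 4344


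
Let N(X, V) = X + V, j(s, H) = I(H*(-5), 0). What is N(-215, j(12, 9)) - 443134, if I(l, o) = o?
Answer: -443349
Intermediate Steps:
j(s, H) = 0
N(X, V) = V + X
N(-215, j(12, 9)) - 443134 = (0 - 215) - 443134 = -215 - 443134 = -443349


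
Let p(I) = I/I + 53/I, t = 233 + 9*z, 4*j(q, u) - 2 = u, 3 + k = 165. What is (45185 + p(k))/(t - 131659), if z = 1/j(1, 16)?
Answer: -7320185/21290688 ≈ -0.34382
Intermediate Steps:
k = 162 (k = -3 + 165 = 162)
j(q, u) = 1/2 + u/4
z = 2/9 (z = 1/(1/2 + (1/4)*16) = 1/(1/2 + 4) = 1/(9/2) = 2/9 ≈ 0.22222)
t = 235 (t = 233 + 9*(2/9) = 233 + 2 = 235)
p(I) = 1 + 53/I
(45185 + p(k))/(t - 131659) = (45185 + (53 + 162)/162)/(235 - 131659) = (45185 + (1/162)*215)/(-131424) = (45185 + 215/162)*(-1/131424) = (7320185/162)*(-1/131424) = -7320185/21290688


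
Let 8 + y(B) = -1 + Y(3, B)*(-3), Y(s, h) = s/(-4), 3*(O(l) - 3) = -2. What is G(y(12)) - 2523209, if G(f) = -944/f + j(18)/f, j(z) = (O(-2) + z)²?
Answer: -613120687/243 ≈ -2.5231e+6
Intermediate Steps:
O(l) = 7/3 (O(l) = 3 + (⅓)*(-2) = 3 - ⅔ = 7/3)
j(z) = (7/3 + z)²
Y(s, h) = -s/4 (Y(s, h) = s*(-¼) = -s/4)
y(B) = -27/4 (y(B) = -8 + (-1 - ¼*3*(-3)) = -8 + (-1 - ¾*(-3)) = -8 + (-1 + 9/4) = -8 + 5/4 = -27/4)
G(f) = -4775/(9*f) (G(f) = -944/f + ((7 + 3*18)²/9)/f = -944/f + ((7 + 54)²/9)/f = -944/f + ((⅑)*61²)/f = -944/f + ((⅑)*3721)/f = -944/f + 3721/(9*f) = -4775/(9*f))
G(y(12)) - 2523209 = -4775/(9*(-27/4)) - 2523209 = -4775/9*(-4/27) - 2523209 = 19100/243 - 2523209 = -613120687/243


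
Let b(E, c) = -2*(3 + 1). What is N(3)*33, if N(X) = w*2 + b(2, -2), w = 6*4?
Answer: 1320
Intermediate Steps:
w = 24
b(E, c) = -8 (b(E, c) = -2*4 = -8)
N(X) = 40 (N(X) = 24*2 - 8 = 48 - 8 = 40)
N(3)*33 = 40*33 = 1320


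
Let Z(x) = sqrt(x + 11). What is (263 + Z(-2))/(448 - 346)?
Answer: 133/51 ≈ 2.6078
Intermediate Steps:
Z(x) = sqrt(11 + x)
(263 + Z(-2))/(448 - 346) = (263 + sqrt(11 - 2))/(448 - 346) = (263 + sqrt(9))/102 = (263 + 3)*(1/102) = 266*(1/102) = 133/51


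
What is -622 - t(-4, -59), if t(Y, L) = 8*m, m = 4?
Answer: -654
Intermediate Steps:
t(Y, L) = 32 (t(Y, L) = 8*4 = 32)
-622 - t(-4, -59) = -622 - 1*32 = -622 - 32 = -654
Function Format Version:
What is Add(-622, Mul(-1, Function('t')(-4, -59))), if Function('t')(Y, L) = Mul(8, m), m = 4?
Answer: -654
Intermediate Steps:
Function('t')(Y, L) = 32 (Function('t')(Y, L) = Mul(8, 4) = 32)
Add(-622, Mul(-1, Function('t')(-4, -59))) = Add(-622, Mul(-1, 32)) = Add(-622, -32) = -654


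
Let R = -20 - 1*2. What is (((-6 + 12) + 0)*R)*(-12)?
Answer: 1584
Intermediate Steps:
R = -22 (R = -20 - 2 = -22)
(((-6 + 12) + 0)*R)*(-12) = (((-6 + 12) + 0)*(-22))*(-12) = ((6 + 0)*(-22))*(-12) = (6*(-22))*(-12) = -132*(-12) = 1584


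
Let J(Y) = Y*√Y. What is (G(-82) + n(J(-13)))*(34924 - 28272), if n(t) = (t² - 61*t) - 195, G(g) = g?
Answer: -16457048 + 5275036*I*√13 ≈ -1.6457e+7 + 1.9019e+7*I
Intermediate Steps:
J(Y) = Y^(3/2)
n(t) = -195 + t² - 61*t
(G(-82) + n(J(-13)))*(34924 - 28272) = (-82 + (-195 + ((-13)^(3/2))² - (-793)*I*√13))*(34924 - 28272) = (-82 + (-195 + (-13*I*√13)² - (-793)*I*√13))*6652 = (-82 + (-195 - 2197 + 793*I*√13))*6652 = (-82 + (-2392 + 793*I*√13))*6652 = (-2474 + 793*I*√13)*6652 = -16457048 + 5275036*I*√13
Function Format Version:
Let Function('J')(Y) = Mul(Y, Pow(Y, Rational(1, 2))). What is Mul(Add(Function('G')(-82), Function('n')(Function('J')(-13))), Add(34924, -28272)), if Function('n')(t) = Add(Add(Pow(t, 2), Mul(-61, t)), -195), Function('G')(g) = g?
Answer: Add(-16457048, Mul(5275036, I, Pow(13, Rational(1, 2)))) ≈ Add(-1.6457e+7, Mul(1.9019e+7, I))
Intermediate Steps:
Function('J')(Y) = Pow(Y, Rational(3, 2))
Function('n')(t) = Add(-195, Pow(t, 2), Mul(-61, t))
Mul(Add(Function('G')(-82), Function('n')(Function('J')(-13))), Add(34924, -28272)) = Mul(Add(-82, Add(-195, Pow(Pow(-13, Rational(3, 2)), 2), Mul(-61, Pow(-13, Rational(3, 2))))), Add(34924, -28272)) = Mul(Add(-82, Add(-195, Pow(Mul(-13, I, Pow(13, Rational(1, 2))), 2), Mul(-61, Mul(-13, I, Pow(13, Rational(1, 2)))))), 6652) = Mul(Add(-82, Add(-195, -2197, Mul(793, I, Pow(13, Rational(1, 2))))), 6652) = Mul(Add(-82, Add(-2392, Mul(793, I, Pow(13, Rational(1, 2))))), 6652) = Mul(Add(-2474, Mul(793, I, Pow(13, Rational(1, 2)))), 6652) = Add(-16457048, Mul(5275036, I, Pow(13, Rational(1, 2))))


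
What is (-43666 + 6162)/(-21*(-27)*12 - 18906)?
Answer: 18752/6051 ≈ 3.0990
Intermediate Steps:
(-43666 + 6162)/(-21*(-27)*12 - 18906) = -37504/(567*12 - 18906) = -37504/(6804 - 18906) = -37504/(-12102) = -37504*(-1/12102) = 18752/6051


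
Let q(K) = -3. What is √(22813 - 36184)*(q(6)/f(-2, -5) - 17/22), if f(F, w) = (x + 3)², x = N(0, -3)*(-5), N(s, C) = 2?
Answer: -899*I*√13371/1078 ≈ -96.432*I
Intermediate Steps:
x = -10 (x = 2*(-5) = -10)
f(F, w) = 49 (f(F, w) = (-10 + 3)² = (-7)² = 49)
√(22813 - 36184)*(q(6)/f(-2, -5) - 17/22) = √(22813 - 36184)*(-3/49 - 17/22) = √(-13371)*(-3*1/49 - 17*1/22) = (I*√13371)*(-3/49 - 17/22) = (I*√13371)*(-899/1078) = -899*I*√13371/1078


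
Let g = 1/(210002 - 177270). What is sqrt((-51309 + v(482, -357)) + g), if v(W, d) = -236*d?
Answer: sqrt(180074476259)/2338 ≈ 181.50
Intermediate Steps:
g = 1/32732 ≈ 3.0551e-5
sqrt((-51309 + v(482, -357)) + g) = sqrt((-51309 - 236*(-357)) + 1/32732) = sqrt((-51309 + 84252) + 1/32732) = sqrt(32943 + 1/32732) = sqrt(1078290277/32732) = sqrt(180074476259)/2338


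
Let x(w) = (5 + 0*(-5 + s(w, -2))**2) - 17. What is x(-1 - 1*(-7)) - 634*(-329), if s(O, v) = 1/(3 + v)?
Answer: 208574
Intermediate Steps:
x(w) = -12 (x(w) = (5 + 0*(-5 + 1/(3 - 2))**2) - 17 = (5 + 0*(-5 + 1/1)**2) - 17 = (5 + 0*(-5 + 1)**2) - 17 = (5 + 0*(-4)**2) - 17 = (5 + 0*16) - 17 = (5 + 0) - 17 = 5 - 17 = -12)
x(-1 - 1*(-7)) - 634*(-329) = -12 - 634*(-329) = -12 + 208586 = 208574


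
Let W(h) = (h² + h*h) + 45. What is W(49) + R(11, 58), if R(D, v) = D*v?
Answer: 5485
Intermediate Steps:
W(h) = 45 + 2*h² (W(h) = (h² + h²) + 45 = 2*h² + 45 = 45 + 2*h²)
W(49) + R(11, 58) = (45 + 2*49²) + 11*58 = (45 + 2*2401) + 638 = (45 + 4802) + 638 = 4847 + 638 = 5485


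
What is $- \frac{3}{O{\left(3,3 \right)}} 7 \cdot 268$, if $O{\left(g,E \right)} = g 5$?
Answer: $- \frac{1876}{5} \approx -375.2$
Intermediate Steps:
$O{\left(g,E \right)} = 5 g$
$- \frac{3}{O{\left(3,3 \right)}} 7 \cdot 268 = - \frac{3}{5 \cdot 3} \cdot 7 \cdot 268 = - \frac{3}{15} \cdot 7 \cdot 268 = \left(-3\right) \frac{1}{15} \cdot 7 \cdot 268 = \left(- \frac{1}{5}\right) 7 \cdot 268 = \left(- \frac{7}{5}\right) 268 = - \frac{1876}{5}$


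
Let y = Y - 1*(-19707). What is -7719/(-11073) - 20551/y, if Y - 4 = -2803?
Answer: -32349457/62407428 ≈ -0.51836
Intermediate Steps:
Y = -2799 (Y = 4 - 2803 = -2799)
y = 16908 (y = -2799 - 1*(-19707) = -2799 + 19707 = 16908)
-7719/(-11073) - 20551/y = -7719/(-11073) - 20551/16908 = -7719*(-1/11073) - 20551*1/16908 = 2573/3691 - 20551/16908 = -32349457/62407428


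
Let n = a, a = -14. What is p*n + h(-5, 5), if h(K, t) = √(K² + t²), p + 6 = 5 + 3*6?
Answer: -238 + 5*√2 ≈ -230.93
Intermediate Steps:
n = -14
p = 17 (p = -6 + (5 + 3*6) = -6 + (5 + 18) = -6 + 23 = 17)
p*n + h(-5, 5) = 17*(-14) + √((-5)² + 5²) = -238 + √(25 + 25) = -238 + √50 = -238 + 5*√2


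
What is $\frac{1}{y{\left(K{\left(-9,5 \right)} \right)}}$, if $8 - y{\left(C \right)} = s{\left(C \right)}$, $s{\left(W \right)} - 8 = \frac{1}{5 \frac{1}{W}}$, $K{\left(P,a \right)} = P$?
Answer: $\frac{5}{9} \approx 0.55556$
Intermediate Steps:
$s{\left(W \right)} = 8 + \frac{W}{5}$ ($s{\left(W \right)} = 8 + \frac{1}{5 \frac{1}{W}} = 8 + \frac{W}{5}$)
$y{\left(C \right)} = - \frac{C}{5}$ ($y{\left(C \right)} = 8 - \left(8 + \frac{C}{5}\right) = - \frac{C}{5}$)
$\frac{1}{y{\left(K{\left(-9,5 \right)} \right)}} = \frac{1}{\left(- \frac{1}{5}\right) \left(-9\right)} = \frac{1}{\frac{9}{5}} = \frac{5}{9}$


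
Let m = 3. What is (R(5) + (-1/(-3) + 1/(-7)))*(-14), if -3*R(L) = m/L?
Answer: 2/15 ≈ 0.13333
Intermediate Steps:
R(L) = -1/L
(R(5) + (-1/(-3) + 1/(-7)))*(-14) = (-1/5 + (-1/(-3) + 1/(-7)))*(-14) = (-1*1/5 + (-1*(-1/3) + 1*(-1/7)))*(-14) = (-1/5 + (1/3 - 1/7))*(-14) = (-1/5 + 4/21)*(-14) = -1/105*(-14) = 2/15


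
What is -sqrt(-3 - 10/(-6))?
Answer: -2*I*sqrt(3)/3 ≈ -1.1547*I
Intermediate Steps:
-sqrt(-3 - 10/(-6)) = -sqrt(-3 - 10*(-1/6)) = -sqrt(-3 + 5/3) = -sqrt(-4/3) = -2*I*sqrt(3)/3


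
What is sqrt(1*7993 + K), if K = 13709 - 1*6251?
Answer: sqrt(15451) ≈ 124.30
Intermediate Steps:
K = 7458 (K = 13709 - 6251 = 7458)
sqrt(1*7993 + K) = sqrt(1*7993 + 7458) = sqrt(7993 + 7458) = sqrt(15451)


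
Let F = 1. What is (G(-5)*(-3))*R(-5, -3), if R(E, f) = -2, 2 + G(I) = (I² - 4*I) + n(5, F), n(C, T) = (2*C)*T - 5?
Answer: 288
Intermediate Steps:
n(C, T) = -5 + 2*C*T (n(C, T) = 2*C*T - 5 = -5 + 2*C*T)
G(I) = 3 + I² - 4*I (G(I) = -2 + ((I² - 4*I) + (-5 + 2*5*1)) = -2 + ((I² - 4*I) + (-5 + 10)) = -2 + ((I² - 4*I) + 5) = -2 + (5 + I² - 4*I) = 3 + I² - 4*I)
(G(-5)*(-3))*R(-5, -3) = ((3 + (-5)² - 4*(-5))*(-3))*(-2) = ((3 + 25 + 20)*(-3))*(-2) = (48*(-3))*(-2) = -144*(-2) = 288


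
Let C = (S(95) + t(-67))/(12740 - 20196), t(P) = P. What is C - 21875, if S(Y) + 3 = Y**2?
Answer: -163108955/7456 ≈ -21876.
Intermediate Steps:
S(Y) = -3 + Y**2
C = -8955/7456 (C = ((-3 + 95**2) - 67)/(12740 - 20196) = ((-3 + 9025) - 67)/(-7456) = (9022 - 67)*(-1/7456) = 8955*(-1/7456) = -8955/7456 ≈ -1.2010)
C - 21875 = -8955/7456 - 21875 = -163108955/7456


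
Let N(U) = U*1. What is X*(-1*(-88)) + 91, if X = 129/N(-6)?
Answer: -1801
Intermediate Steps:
N(U) = U
X = -43/2 (X = 129/(-6) = 129*(-⅙) = -43/2 ≈ -21.500)
X*(-1*(-88)) + 91 = -(-43)*(-88)/2 + 91 = -43/2*88 + 91 = -1892 + 91 = -1801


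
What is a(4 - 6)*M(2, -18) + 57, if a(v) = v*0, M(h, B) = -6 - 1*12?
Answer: 57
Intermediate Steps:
M(h, B) = -18 (M(h, B) = -6 - 12 = -18)
a(v) = 0
a(4 - 6)*M(2, -18) + 57 = 0*(-18) + 57 = 0 + 57 = 57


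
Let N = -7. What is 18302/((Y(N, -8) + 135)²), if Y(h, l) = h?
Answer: 9151/8192 ≈ 1.1171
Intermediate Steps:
18302/((Y(N, -8) + 135)²) = 18302/((-7 + 135)²) = 18302/(128²) = 18302/16384 = 18302*(1/16384) = 9151/8192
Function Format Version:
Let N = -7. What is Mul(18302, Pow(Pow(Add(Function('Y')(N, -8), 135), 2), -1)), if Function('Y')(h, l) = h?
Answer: Rational(9151, 8192) ≈ 1.1171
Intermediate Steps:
Mul(18302, Pow(Pow(Add(Function('Y')(N, -8), 135), 2), -1)) = Mul(18302, Pow(Pow(Add(-7, 135), 2), -1)) = Mul(18302, Pow(Pow(128, 2), -1)) = Mul(18302, Pow(16384, -1)) = Mul(18302, Rational(1, 16384)) = Rational(9151, 8192)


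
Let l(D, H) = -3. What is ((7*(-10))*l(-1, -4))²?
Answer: 44100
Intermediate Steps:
((7*(-10))*l(-1, -4))² = ((7*(-10))*(-3))² = (-70*(-3))² = 210² = 44100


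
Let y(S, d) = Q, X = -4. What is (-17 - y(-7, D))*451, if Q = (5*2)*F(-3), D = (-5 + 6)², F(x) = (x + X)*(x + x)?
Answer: -197087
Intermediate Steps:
F(x) = 2*x*(-4 + x) (F(x) = (x - 4)*(x + x) = (-4 + x)*(2*x) = 2*x*(-4 + x))
D = 1 (D = 1² = 1)
Q = 420 (Q = (5*2)*(2*(-3)*(-4 - 3)) = 10*(2*(-3)*(-7)) = 10*42 = 420)
y(S, d) = 420
(-17 - y(-7, D))*451 = (-17 - 1*420)*451 = (-17 - 420)*451 = -437*451 = -197087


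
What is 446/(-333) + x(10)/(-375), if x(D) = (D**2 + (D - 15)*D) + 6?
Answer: -61966/41625 ≈ -1.4887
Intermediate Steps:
x(D) = 6 + D**2 + D*(-15 + D) (x(D) = (D**2 + (-15 + D)*D) + 6 = (D**2 + D*(-15 + D)) + 6 = 6 + D**2 + D*(-15 + D))
446/(-333) + x(10)/(-375) = 446/(-333) + (6 - 15*10 + 2*10**2)/(-375) = 446*(-1/333) + (6 - 150 + 2*100)*(-1/375) = -446/333 + (6 - 150 + 200)*(-1/375) = -446/333 + 56*(-1/375) = -446/333 - 56/375 = -61966/41625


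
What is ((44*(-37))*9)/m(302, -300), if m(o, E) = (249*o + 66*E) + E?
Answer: -814/3061 ≈ -0.26593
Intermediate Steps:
m(o, E) = 67*E + 249*o (m(o, E) = (66*E + 249*o) + E = 67*E + 249*o)
((44*(-37))*9)/m(302, -300) = ((44*(-37))*9)/(67*(-300) + 249*302) = (-1628*9)/(-20100 + 75198) = -14652/55098 = -14652*1/55098 = -814/3061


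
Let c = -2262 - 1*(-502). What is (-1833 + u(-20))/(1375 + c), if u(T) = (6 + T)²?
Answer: 1637/385 ≈ 4.2519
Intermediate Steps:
c = -1760 (c = -2262 + 502 = -1760)
(-1833 + u(-20))/(1375 + c) = (-1833 + (6 - 20)²)/(1375 - 1760) = (-1833 + (-14)²)/(-385) = (-1833 + 196)*(-1/385) = -1637*(-1/385) = 1637/385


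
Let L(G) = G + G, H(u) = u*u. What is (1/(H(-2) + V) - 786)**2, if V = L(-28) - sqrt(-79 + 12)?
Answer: (-1629209797*I + 64252356*sqrt(67))/(-2637*I + 104*sqrt(67)) ≈ 6.1783e+5 - 4.6437*I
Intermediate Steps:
H(u) = u**2
L(G) = 2*G
V = -56 - I*sqrt(67) (V = 2*(-28) - sqrt(-79 + 12) = -56 - sqrt(-67) = -56 - I*sqrt(67) ≈ -56.0 - 8.1853*I)
(1/(H(-2) + V) - 786)**2 = (1/((-2)**2 + (-56 - I*sqrt(67))) - 786)**2 = (1/(4 + (-56 - I*sqrt(67))) - 786)**2 = (1/(-52 - I*sqrt(67)) - 786)**2 = (-786 + 1/(-52 - I*sqrt(67)))**2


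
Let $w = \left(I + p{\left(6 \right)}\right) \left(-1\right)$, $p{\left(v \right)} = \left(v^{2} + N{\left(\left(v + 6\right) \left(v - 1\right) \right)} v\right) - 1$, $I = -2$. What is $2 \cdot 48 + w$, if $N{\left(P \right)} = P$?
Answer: $-297$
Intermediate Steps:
$p{\left(v \right)} = -1 + v^{2} + v \left(-1 + v\right) \left(6 + v\right)$ ($p{\left(v \right)} = \left(v^{2} + \left(v + 6\right) \left(v - 1\right) v\right) - 1 = \left(v^{2} + \left(6 + v\right) \left(-1 + v\right) v\right) - 1 = \left(v^{2} + \left(-1 + v\right) \left(6 + v\right) v\right) - 1 = \left(v^{2} + v \left(-1 + v\right) \left(6 + v\right)\right) - 1 = -1 + v^{2} + v \left(-1 + v\right) \left(6 + v\right)$)
$w = -393$ ($w = \left(-2 + \left(-1 + 6^{3} - 36 + 6 \cdot 6^{2}\right)\right) \left(-1\right) = \left(-2 + \left(-1 + 216 - 36 + 6 \cdot 36\right)\right) \left(-1\right) = \left(-2 + \left(-1 + 216 - 36 + 216\right)\right) \left(-1\right) = \left(-2 + 395\right) \left(-1\right) = 393 \left(-1\right) = -393$)
$2 \cdot 48 + w = 2 \cdot 48 - 393 = 96 - 393 = -297$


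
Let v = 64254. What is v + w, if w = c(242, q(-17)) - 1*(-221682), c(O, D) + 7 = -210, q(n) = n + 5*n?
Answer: 285719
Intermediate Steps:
q(n) = 6*n
c(O, D) = -217 (c(O, D) = -7 - 210 = -217)
w = 221465 (w = -217 - 1*(-221682) = -217 + 221682 = 221465)
v + w = 64254 + 221465 = 285719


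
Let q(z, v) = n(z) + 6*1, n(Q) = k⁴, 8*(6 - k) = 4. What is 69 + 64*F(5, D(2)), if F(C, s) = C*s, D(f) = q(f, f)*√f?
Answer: 69 + 294740*√2 ≈ 4.1689e+5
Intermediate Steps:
k = 11/2 (k = 6 - ⅛*4 = 6 - ½ = 11/2 ≈ 5.5000)
n(Q) = 14641/16 (n(Q) = (11/2)⁴ = 14641/16)
q(z, v) = 14737/16 (q(z, v) = 14641/16 + 6*1 = 14641/16 + 6 = 14737/16)
D(f) = 14737*√f/16
69 + 64*F(5, D(2)) = 69 + 64*(5*(14737*√2/16)) = 69 + 64*(73685*√2/16) = 69 + 294740*√2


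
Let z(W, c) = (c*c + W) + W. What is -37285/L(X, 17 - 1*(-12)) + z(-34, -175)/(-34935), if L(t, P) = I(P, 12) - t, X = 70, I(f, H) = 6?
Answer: 1300595827/2235840 ≈ 581.70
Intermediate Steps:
z(W, c) = c² + 2*W (z(W, c) = (c² + W) + W = (W + c²) + W = c² + 2*W)
L(t, P) = 6 - t
-37285/L(X, 17 - 1*(-12)) + z(-34, -175)/(-34935) = -37285/(6 - 1*70) + ((-175)² + 2*(-34))/(-34935) = -37285/(6 - 70) + (30625 - 68)*(-1/34935) = -37285/(-64) + 30557*(-1/34935) = -37285*(-1/64) - 30557/34935 = 37285/64 - 30557/34935 = 1300595827/2235840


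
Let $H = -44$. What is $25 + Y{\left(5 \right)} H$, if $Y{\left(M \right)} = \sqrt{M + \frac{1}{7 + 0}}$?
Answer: $25 - \frac{264 \sqrt{7}}{7} \approx -74.783$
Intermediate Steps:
$Y{\left(M \right)} = \sqrt{\frac{1}{7} + M}$ ($Y{\left(M \right)} = \sqrt{M + \frac{1}{7}} = \sqrt{\frac{1}{7} + M}$)
$25 + Y{\left(5 \right)} H = 25 + \frac{\sqrt{7 + 49 \cdot 5}}{7} \left(-44\right) = 25 + \frac{\sqrt{7 + 245}}{7} \left(-44\right) = 25 + \frac{\sqrt{252}}{7} \left(-44\right) = 25 + \frac{6 \sqrt{7}}{7} \left(-44\right) = 25 - \frac{264 \sqrt{7}}{7}$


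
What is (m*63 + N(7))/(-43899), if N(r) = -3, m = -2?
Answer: 43/14633 ≈ 0.0029386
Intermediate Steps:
(m*63 + N(7))/(-43899) = (-2*63 - 3)/(-43899) = (-126 - 3)*(-1/43899) = -129*(-1/43899) = 43/14633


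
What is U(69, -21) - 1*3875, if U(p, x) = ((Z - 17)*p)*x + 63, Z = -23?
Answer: 54148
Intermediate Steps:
U(p, x) = 63 - 40*p*x (U(p, x) = ((-23 - 17)*p)*x + 63 = (-40*p)*x + 63 = -40*p*x + 63 = 63 - 40*p*x)
U(69, -21) - 1*3875 = (63 - 40*69*(-21)) - 1*3875 = (63 + 57960) - 3875 = 58023 - 3875 = 54148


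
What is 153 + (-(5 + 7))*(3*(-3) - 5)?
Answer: 321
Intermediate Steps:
153 + (-(5 + 7))*(3*(-3) - 5) = 153 + (-1*12)*(-9 - 5) = 153 - 12*(-14) = 153 + 168 = 321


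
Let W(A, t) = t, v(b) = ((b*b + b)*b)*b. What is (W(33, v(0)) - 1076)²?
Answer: 1157776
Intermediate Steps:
v(b) = b²*(b + b²) (v(b) = ((b² + b)*b)*b = ((b + b²)*b)*b = (b*(b + b²))*b = b²*(b + b²))
(W(33, v(0)) - 1076)² = (0³*(1 + 0) - 1076)² = (0*1 - 1076)² = (0 - 1076)² = (-1076)² = 1157776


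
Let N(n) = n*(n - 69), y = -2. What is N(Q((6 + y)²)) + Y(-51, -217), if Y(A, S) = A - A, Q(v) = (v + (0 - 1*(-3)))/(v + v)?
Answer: -41591/1024 ≈ -40.616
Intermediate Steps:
Q(v) = (3 + v)/(2*v) (Q(v) = (v + (0 + 3))/((2*v)) = (v + 3)*(1/(2*v)) = (3 + v)*(1/(2*v)) = (3 + v)/(2*v))
Y(A, S) = 0
N(n) = n*(-69 + n)
N(Q((6 + y)²)) + Y(-51, -217) = ((3 + (6 - 2)²)/(2*((6 - 2)²)))*(-69 + (3 + (6 - 2)²)/(2*((6 - 2)²))) + 0 = ((3 + 4²)/(2*(4²)))*(-69 + (3 + 4²)/(2*(4²))) + 0 = ((½)*(3 + 16)/16)*(-69 + (½)*(3 + 16)/16) + 0 = ((½)*(1/16)*19)*(-69 + (½)*(1/16)*19) + 0 = 19*(-69 + 19/32)/32 + 0 = (19/32)*(-2189/32) + 0 = -41591/1024 + 0 = -41591/1024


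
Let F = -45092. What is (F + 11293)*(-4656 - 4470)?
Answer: 308449674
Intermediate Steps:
(F + 11293)*(-4656 - 4470) = (-45092 + 11293)*(-4656 - 4470) = -33799*(-9126) = 308449674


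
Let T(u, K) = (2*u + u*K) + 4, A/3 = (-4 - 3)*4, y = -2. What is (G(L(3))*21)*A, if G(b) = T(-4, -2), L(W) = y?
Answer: -7056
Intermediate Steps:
L(W) = -2
A = -84 (A = 3*((-4 - 3)*4) = 3*(-7*4) = 3*(-28) = -84)
T(u, K) = 4 + 2*u + K*u (T(u, K) = (2*u + K*u) + 4 = 4 + 2*u + K*u)
G(b) = 4 (G(b) = 4 + 2*(-4) - 2*(-4) = 4 - 8 + 8 = 4)
(G(L(3))*21)*A = (4*21)*(-84) = 84*(-84) = -7056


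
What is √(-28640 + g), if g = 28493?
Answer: 7*I*√3 ≈ 12.124*I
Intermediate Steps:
√(-28640 + g) = √(-28640 + 28493) = √(-147) = 7*I*√3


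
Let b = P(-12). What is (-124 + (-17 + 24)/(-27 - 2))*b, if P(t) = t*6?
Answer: 259416/29 ≈ 8945.4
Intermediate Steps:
P(t) = 6*t
b = -72 (b = 6*(-12) = -72)
(-124 + (-17 + 24)/(-27 - 2))*b = (-124 + (-17 + 24)/(-27 - 2))*(-72) = (-124 + 7/(-29))*(-72) = (-124 + 7*(-1/29))*(-72) = (-124 - 7/29)*(-72) = -3603/29*(-72) = 259416/29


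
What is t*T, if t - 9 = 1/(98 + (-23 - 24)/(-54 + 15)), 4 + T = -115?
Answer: -4148340/3869 ≈ -1072.2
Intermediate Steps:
T = -119 (T = -4 - 115 = -119)
t = 34860/3869 (t = 9 + 1/(98 + (-23 - 24)/(-54 + 15)) = 9 + 1/(98 - 47/(-39)) = 9 + 1/(98 - 47*(-1/39)) = 9 + 1/(98 + 47/39) = 9 + 1/(3869/39) = 9 + 39/3869 = 34860/3869 ≈ 9.0101)
t*T = (34860/3869)*(-119) = -4148340/3869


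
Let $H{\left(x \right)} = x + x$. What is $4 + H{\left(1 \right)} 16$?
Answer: $36$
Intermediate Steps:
$H{\left(x \right)} = 2 x$
$4 + H{\left(1 \right)} 16 = 4 + 2 \cdot 1 \cdot 16 = 4 + 2 \cdot 16 = 4 + 32 = 36$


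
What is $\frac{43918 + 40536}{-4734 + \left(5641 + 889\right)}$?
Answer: $\frac{42227}{898} \approx 47.023$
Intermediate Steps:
$\frac{43918 + 40536}{-4734 + \left(5641 + 889\right)} = \frac{84454}{-4734 + 6530} = \frac{84454}{1796} = 84454 \cdot \frac{1}{1796} = \frac{42227}{898}$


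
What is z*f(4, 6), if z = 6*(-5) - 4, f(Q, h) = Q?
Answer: -136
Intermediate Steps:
z = -34 (z = -30 - 4 = -34)
z*f(4, 6) = -34*4 = -136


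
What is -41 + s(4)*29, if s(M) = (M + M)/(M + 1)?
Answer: 27/5 ≈ 5.4000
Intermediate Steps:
s(M) = 2*M/(1 + M) (s(M) = (2*M)/(1 + M) = 2*M/(1 + M))
-41 + s(4)*29 = -41 + (2*4/(1 + 4))*29 = -41 + (2*4/5)*29 = -41 + (2*4*(⅕))*29 = -41 + (8/5)*29 = -41 + 232/5 = 27/5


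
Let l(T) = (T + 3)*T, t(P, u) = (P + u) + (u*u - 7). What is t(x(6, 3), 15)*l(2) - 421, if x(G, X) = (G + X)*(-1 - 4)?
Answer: 1459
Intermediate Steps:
x(G, X) = -5*G - 5*X (x(G, X) = (G + X)*(-5) = -5*G - 5*X)
t(P, u) = -7 + P + u + u**2 (t(P, u) = (P + u) + (u**2 - 7) = (P + u) + (-7 + u**2) = -7 + P + u + u**2)
l(T) = T*(3 + T) (l(T) = (3 + T)*T = T*(3 + T))
t(x(6, 3), 15)*l(2) - 421 = (-7 + (-5*6 - 5*3) + 15 + 15**2)*(2*(3 + 2)) - 421 = (-7 + (-30 - 15) + 15 + 225)*(2*5) - 421 = (-7 - 45 + 15 + 225)*10 - 421 = 188*10 - 421 = 1880 - 421 = 1459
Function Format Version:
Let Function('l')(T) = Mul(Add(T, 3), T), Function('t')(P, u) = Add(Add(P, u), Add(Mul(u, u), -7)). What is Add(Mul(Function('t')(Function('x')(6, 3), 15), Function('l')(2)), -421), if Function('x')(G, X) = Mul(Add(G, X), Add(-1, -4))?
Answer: 1459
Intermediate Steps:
Function('x')(G, X) = Add(Mul(-5, G), Mul(-5, X)) (Function('x')(G, X) = Mul(Add(G, X), -5) = Add(Mul(-5, G), Mul(-5, X)))
Function('t')(P, u) = Add(-7, P, u, Pow(u, 2)) (Function('t')(P, u) = Add(Add(P, u), Add(Pow(u, 2), -7)) = Add(Add(P, u), Add(-7, Pow(u, 2))) = Add(-7, P, u, Pow(u, 2)))
Function('l')(T) = Mul(T, Add(3, T)) (Function('l')(T) = Mul(Add(3, T), T) = Mul(T, Add(3, T)))
Add(Mul(Function('t')(Function('x')(6, 3), 15), Function('l')(2)), -421) = Add(Mul(Add(-7, Add(Mul(-5, 6), Mul(-5, 3)), 15, Pow(15, 2)), Mul(2, Add(3, 2))), -421) = Add(Mul(Add(-7, Add(-30, -15), 15, 225), Mul(2, 5)), -421) = Add(Mul(Add(-7, -45, 15, 225), 10), -421) = Add(Mul(188, 10), -421) = Add(1880, -421) = 1459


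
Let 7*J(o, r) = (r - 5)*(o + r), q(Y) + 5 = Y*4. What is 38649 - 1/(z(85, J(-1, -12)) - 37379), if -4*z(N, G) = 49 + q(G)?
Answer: 10124144206/261951 ≈ 38649.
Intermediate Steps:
q(Y) = -5 + 4*Y (q(Y) = -5 + Y*4 = -5 + 4*Y)
J(o, r) = (-5 + r)*(o + r)/7 (J(o, r) = ((r - 5)*(o + r))/7 = ((-5 + r)*(o + r))/7 = (-5 + r)*(o + r)/7)
z(N, G) = -11 - G (z(N, G) = -(49 + (-5 + 4*G))/4 = -(44 + 4*G)/4 = -11 - G)
38649 - 1/(z(85, J(-1, -12)) - 37379) = 38649 - 1/((-11 - (-5/7*(-1) - 5/7*(-12) + (⅐)*(-12)² + (⅐)*(-1)*(-12))) - 37379) = 38649 - 1/((-11 - (5/7 + 60/7 + (⅐)*144 + 12/7)) - 37379) = 38649 - 1/((-11 - (5/7 + 60/7 + 144/7 + 12/7)) - 37379) = 38649 - 1/((-11 - 1*221/7) - 37379) = 38649 - 1/((-11 - 221/7) - 37379) = 38649 - 1/(-298/7 - 37379) = 38649 - 1/(-261951/7) = 38649 - 1*(-7/261951) = 38649 + 7/261951 = 10124144206/261951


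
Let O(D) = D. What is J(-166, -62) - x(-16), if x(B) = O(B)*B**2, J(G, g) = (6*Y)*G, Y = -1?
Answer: 5092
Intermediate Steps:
J(G, g) = -6*G (J(G, g) = (6*(-1))*G = -6*G)
x(B) = B**3 (x(B) = B*B**2 = B**3)
J(-166, -62) - x(-16) = -6*(-166) - 1*(-16)**3 = 996 - 1*(-4096) = 996 + 4096 = 5092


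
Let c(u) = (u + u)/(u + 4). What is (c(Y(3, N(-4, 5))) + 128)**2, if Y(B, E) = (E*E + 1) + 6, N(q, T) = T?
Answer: 1364224/81 ≈ 16842.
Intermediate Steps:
Y(B, E) = 7 + E**2 (Y(B, E) = (E**2 + 1) + 6 = (1 + E**2) + 6 = 7 + E**2)
c(u) = 2*u/(4 + u) (c(u) = (2*u)/(4 + u) = 2*u/(4 + u))
(c(Y(3, N(-4, 5))) + 128)**2 = (2*(7 + 5**2)/(4 + (7 + 5**2)) + 128)**2 = (2*(7 + 25)/(4 + (7 + 25)) + 128)**2 = (2*32/(4 + 32) + 128)**2 = (2*32/36 + 128)**2 = (2*32*(1/36) + 128)**2 = (16/9 + 128)**2 = (1168/9)**2 = 1364224/81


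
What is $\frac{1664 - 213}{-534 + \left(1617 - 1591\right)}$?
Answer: $- \frac{1451}{508} \approx -2.8563$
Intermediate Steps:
$\frac{1664 - 213}{-534 + \left(1617 - 1591\right)} = \frac{1451}{-534 + \left(1617 - 1591\right)} = \frac{1451}{-534 + 26} = \frac{1451}{-508} = 1451 \left(- \frac{1}{508}\right) = - \frac{1451}{508}$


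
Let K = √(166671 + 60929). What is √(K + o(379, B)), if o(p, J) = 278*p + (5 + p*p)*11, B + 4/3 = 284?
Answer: 2*√(421367 + 5*√569) ≈ 1298.4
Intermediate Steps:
B = 848/3 (B = -4/3 + 284 = 848/3 ≈ 282.67)
o(p, J) = 55 + 11*p² + 278*p (o(p, J) = 278*p + (5 + p²)*11 = 278*p + (55 + 11*p²) = 55 + 11*p² + 278*p)
K = 20*√569 (K = √227600 = 20*√569 ≈ 477.07)
√(K + o(379, B)) = √(20*√569 + (55 + 11*379² + 278*379)) = √(20*√569 + (55 + 11*143641 + 105362)) = √(20*√569 + (55 + 1580051 + 105362)) = √(20*√569 + 1685468) = √(1685468 + 20*√569)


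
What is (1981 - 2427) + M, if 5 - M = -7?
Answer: -434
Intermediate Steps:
M = 12 (M = 5 - 1*(-7) = 5 + 7 = 12)
(1981 - 2427) + M = (1981 - 2427) + 12 = -446 + 12 = -434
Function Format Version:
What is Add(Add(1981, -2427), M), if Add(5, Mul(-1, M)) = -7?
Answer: -434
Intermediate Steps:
M = 12 (M = Add(5, Mul(-1, -7)) = Add(5, 7) = 12)
Add(Add(1981, -2427), M) = Add(Add(1981, -2427), 12) = Add(-446, 12) = -434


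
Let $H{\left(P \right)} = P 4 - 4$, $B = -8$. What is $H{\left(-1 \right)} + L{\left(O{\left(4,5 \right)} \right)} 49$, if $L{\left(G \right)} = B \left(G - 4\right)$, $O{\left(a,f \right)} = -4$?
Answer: $3128$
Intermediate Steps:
$H{\left(P \right)} = -4 + 4 P$ ($H{\left(P \right)} = 4 P - 4 = -4 + 4 P$)
$L{\left(G \right)} = 32 - 8 G$ ($L{\left(G \right)} = - 8 \left(G - 4\right) = - 8 \left(-4 + G\right) = 32 - 8 G$)
$H{\left(-1 \right)} + L{\left(O{\left(4,5 \right)} \right)} 49 = \left(-4 + 4 \left(-1\right)\right) + \left(32 - -32\right) 49 = \left(-4 - 4\right) + \left(32 + 32\right) 49 = -8 + 64 \cdot 49 = -8 + 3136 = 3128$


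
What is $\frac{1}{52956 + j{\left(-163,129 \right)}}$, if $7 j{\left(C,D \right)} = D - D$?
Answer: $\frac{1}{52956} \approx 1.8884 \cdot 10^{-5}$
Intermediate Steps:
$j{\left(C,D \right)} = 0$ ($j{\left(C,D \right)} = \frac{D - D}{7} = \frac{1}{7} \cdot 0 = 0$)
$\frac{1}{52956 + j{\left(-163,129 \right)}} = \frac{1}{52956 + 0} = \frac{1}{52956}$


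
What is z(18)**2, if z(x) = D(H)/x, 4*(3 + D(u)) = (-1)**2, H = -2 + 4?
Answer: 121/5184 ≈ 0.023341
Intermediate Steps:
H = 2
D(u) = -11/4 (D(u) = -3 + (1/4)*(-1)**2 = -3 + (1/4)*1 = -3 + 1/4 = -11/4)
z(x) = -11/(4*x)
z(18)**2 = (-11/4/18)**2 = (-11/4*1/18)**2 = (-11/72)**2 = 121/5184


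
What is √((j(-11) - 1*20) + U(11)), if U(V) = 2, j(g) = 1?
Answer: I*√17 ≈ 4.1231*I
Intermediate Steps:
√((j(-11) - 1*20) + U(11)) = √((1 - 1*20) + 2) = √((1 - 20) + 2) = √(-19 + 2) = √(-17) = I*√17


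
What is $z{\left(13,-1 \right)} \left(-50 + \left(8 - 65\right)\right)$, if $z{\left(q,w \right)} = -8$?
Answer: $856$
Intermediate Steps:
$z{\left(13,-1 \right)} \left(-50 + \left(8 - 65\right)\right) = - 8 \left(-50 + \left(8 - 65\right)\right) = - 8 \left(-50 - 57\right) = \left(-8\right) \left(-107\right) = 856$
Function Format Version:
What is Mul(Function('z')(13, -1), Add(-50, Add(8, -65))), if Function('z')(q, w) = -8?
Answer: 856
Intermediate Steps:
Mul(Function('z')(13, -1), Add(-50, Add(8, -65))) = Mul(-8, Add(-50, Add(8, -65))) = Mul(-8, Add(-50, -57)) = Mul(-8, -107) = 856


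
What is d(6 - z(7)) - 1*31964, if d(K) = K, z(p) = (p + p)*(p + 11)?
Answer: -32210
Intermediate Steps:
z(p) = 2*p*(11 + p) (z(p) = (2*p)*(11 + p) = 2*p*(11 + p))
d(6 - z(7)) - 1*31964 = (6 - 2*7*(11 + 7)) - 1*31964 = (6 - 2*7*18) - 31964 = (6 - 1*252) - 31964 = (6 - 252) - 31964 = -246 - 31964 = -32210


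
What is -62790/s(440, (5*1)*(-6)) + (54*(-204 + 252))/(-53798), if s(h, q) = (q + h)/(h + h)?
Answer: -148631015616/1102859 ≈ -1.3477e+5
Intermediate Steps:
s(h, q) = (h + q)/(2*h) (s(h, q) = (h + q)/((2*h)) = (h + q)*(1/(2*h)) = (h + q)/(2*h))
-62790/s(440, (5*1)*(-6)) + (54*(-204 + 252))/(-53798) = -62790*880/(440 + (5*1)*(-6)) + (54*(-204 + 252))/(-53798) = -62790*880/(440 + 5*(-6)) + (54*48)*(-1/53798) = -62790*880/(440 - 30) + 2592*(-1/53798) = -62790/((1/2)*(1/440)*410) - 1296/26899 = -62790/41/88 - 1296/26899 = -62790*88/41 - 1296/26899 = -5525520/41 - 1296/26899 = -148631015616/1102859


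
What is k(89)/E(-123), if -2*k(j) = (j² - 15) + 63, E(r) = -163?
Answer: 7969/326 ≈ 24.445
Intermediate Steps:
k(j) = -24 - j²/2 (k(j) = -((j² - 15) + 63)/2 = -((-15 + j²) + 63)/2 = -(48 + j²)/2 = -24 - j²/2)
k(89)/E(-123) = (-24 - ½*89²)/(-163) = (-24 - ½*7921)*(-1/163) = (-24 - 7921/2)*(-1/163) = -7969/2*(-1/163) = 7969/326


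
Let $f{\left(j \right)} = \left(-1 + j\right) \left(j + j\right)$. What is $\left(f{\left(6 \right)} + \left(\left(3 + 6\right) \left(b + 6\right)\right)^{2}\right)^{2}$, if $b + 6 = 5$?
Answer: $4347225$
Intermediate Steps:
$b = -1$ ($b = -6 + 5 = -1$)
$f{\left(j \right)} = 2 j \left(-1 + j\right)$ ($f{\left(j \right)} = \left(-1 + j\right) 2 j = 2 j \left(-1 + j\right)$)
$\left(f{\left(6 \right)} + \left(\left(3 + 6\right) \left(b + 6\right)\right)^{2}\right)^{2} = \left(2 \cdot 6 \left(-1 + 6\right) + \left(\left(3 + 6\right) \left(-1 + 6\right)\right)^{2}\right)^{2} = \left(2 \cdot 6 \cdot 5 + \left(9 \cdot 5\right)^{2}\right)^{2} = \left(60 + 45^{2}\right)^{2} = \left(60 + 2025\right)^{2} = 2085^{2} = 4347225$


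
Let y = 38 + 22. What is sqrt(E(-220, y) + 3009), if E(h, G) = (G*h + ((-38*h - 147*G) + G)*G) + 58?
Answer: I*sqrt(34133) ≈ 184.75*I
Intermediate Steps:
y = 60
E(h, G) = 58 + G*h + G*(-146*G - 38*h) (E(h, G) = (G*h + ((-147*G - 38*h) + G)*G) + 58 = (G*h + (-146*G - 38*h)*G) + 58 = (G*h + G*(-146*G - 38*h)) + 58 = 58 + G*h + G*(-146*G - 38*h))
sqrt(E(-220, y) + 3009) = sqrt((58 - 146*60**2 - 37*60*(-220)) + 3009) = sqrt((58 - 146*3600 + 488400) + 3009) = sqrt((58 - 525600 + 488400) + 3009) = sqrt(-37142 + 3009) = sqrt(-34133) = I*sqrt(34133)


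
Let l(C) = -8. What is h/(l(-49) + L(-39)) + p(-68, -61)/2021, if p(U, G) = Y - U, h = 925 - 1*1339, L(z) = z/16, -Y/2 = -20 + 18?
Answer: 13399128/337507 ≈ 39.700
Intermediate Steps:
Y = 4 (Y = -2*(-20 + 18) = -2*(-2) = 4)
L(z) = z/16 (L(z) = z*(1/16) = z/16)
h = -414 (h = 925 - 1339 = -414)
p(U, G) = 4 - U
h/(l(-49) + L(-39)) + p(-68, -61)/2021 = -414/(-8 + (1/16)*(-39)) + (4 - 1*(-68))/2021 = -414/(-8 - 39/16) + (4 + 68)*(1/2021) = -414/(-167/16) + 72*(1/2021) = -414*(-16/167) + 72/2021 = 6624/167 + 72/2021 = 13399128/337507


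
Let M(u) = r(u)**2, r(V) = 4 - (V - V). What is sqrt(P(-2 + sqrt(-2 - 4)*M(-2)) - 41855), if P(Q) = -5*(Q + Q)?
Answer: sqrt(-41835 - 160*I*sqrt(6)) ≈ 0.9581 - 204.54*I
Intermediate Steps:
r(V) = 4 (r(V) = 4 - 1*0 = 4 + 0 = 4)
M(u) = 16 (M(u) = 4**2 = 16)
P(Q) = -10*Q
sqrt(P(-2 + sqrt(-2 - 4)*M(-2)) - 41855) = sqrt(-10*(-2 + sqrt(-2 - 4)*16) - 41855) = sqrt(-10*(-2 + sqrt(-6)*16) - 41855) = sqrt(-10*(-2 + (I*sqrt(6))*16) - 41855) = sqrt(-10*(-2 + 16*I*sqrt(6)) - 41855) = sqrt((20 - 160*I*sqrt(6)) - 41855) = sqrt(-41835 - 160*I*sqrt(6))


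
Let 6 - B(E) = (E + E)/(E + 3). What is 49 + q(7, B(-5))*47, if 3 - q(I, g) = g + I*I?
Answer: -2160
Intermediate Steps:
B(E) = 6 - 2*E/(3 + E) (B(E) = 6 - (E + E)/(E + 3) = 6 - 2*E/(3 + E))
q(I, g) = 3 - g - I² (q(I, g) = 3 - (g + I*I) = 3 - (g + I²) = 3 + (-g - I²) = 3 - g - I²)
49 + q(7, B(-5))*47 = 49 + (3 - 2*(9 + 2*(-5))/(3 - 5) - 1*7²)*47 = 49 + (3 - 2*(9 - 10)/(-2) - 1*49)*47 = 49 + (3 - 2*(-1)*(-1)/2 - 49)*47 = 49 + (3 - 1*1 - 49)*47 = 49 + (3 - 1 - 49)*47 = 49 - 47*47 = 49 - 2209 = -2160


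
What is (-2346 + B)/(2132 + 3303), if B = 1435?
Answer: -911/5435 ≈ -0.16762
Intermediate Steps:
(-2346 + B)/(2132 + 3303) = (-2346 + 1435)/(2132 + 3303) = -911/5435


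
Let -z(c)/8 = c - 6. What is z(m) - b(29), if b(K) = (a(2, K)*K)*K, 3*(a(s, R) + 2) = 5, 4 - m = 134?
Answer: 4105/3 ≈ 1368.3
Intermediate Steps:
m = -130 (m = 4 - 1*134 = 4 - 134 = -130)
a(s, R) = -⅓ (a(s, R) = -2 + (⅓)*5 = -2 + 5/3 = -⅓)
z(c) = 48 - 8*c (z(c) = -8*(c - 6) = -8*(-6 + c) = 48 - 8*c)
b(K) = -K²/3 (b(K) = (-K/3)*K = -K²/3)
z(m) - b(29) = (48 - 8*(-130)) - (-1)*29²/3 = (48 + 1040) - (-1)*841/3 = 1088 - 1*(-841/3) = 1088 + 841/3 = 4105/3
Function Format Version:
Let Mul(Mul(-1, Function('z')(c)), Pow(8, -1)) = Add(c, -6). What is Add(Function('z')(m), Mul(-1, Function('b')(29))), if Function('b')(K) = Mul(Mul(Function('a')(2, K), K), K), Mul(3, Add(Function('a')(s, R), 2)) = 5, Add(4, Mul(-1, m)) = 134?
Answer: Rational(4105, 3) ≈ 1368.3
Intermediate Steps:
m = -130 (m = Add(4, Mul(-1, 134)) = Add(4, -134) = -130)
Function('a')(s, R) = Rational(-1, 3) (Function('a')(s, R) = Add(-2, Mul(Rational(1, 3), 5)) = Add(-2, Rational(5, 3)) = Rational(-1, 3))
Function('z')(c) = Add(48, Mul(-8, c)) (Function('z')(c) = Mul(-8, Add(c, -6)) = Mul(-8, Add(-6, c)) = Add(48, Mul(-8, c)))
Function('b')(K) = Mul(Rational(-1, 3), Pow(K, 2)) (Function('b')(K) = Mul(Mul(Rational(-1, 3), K), K) = Mul(Rational(-1, 3), Pow(K, 2)))
Add(Function('z')(m), Mul(-1, Function('b')(29))) = Add(Add(48, Mul(-8, -130)), Mul(-1, Mul(Rational(-1, 3), Pow(29, 2)))) = Add(Add(48, 1040), Mul(-1, Mul(Rational(-1, 3), 841))) = Add(1088, Mul(-1, Rational(-841, 3))) = Add(1088, Rational(841, 3)) = Rational(4105, 3)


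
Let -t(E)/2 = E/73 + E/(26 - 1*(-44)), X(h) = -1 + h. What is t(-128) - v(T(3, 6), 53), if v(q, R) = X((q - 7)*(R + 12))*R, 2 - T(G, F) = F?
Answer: 96975444/2555 ≈ 37955.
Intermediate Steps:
T(G, F) = 2 - F
v(q, R) = R*(-1 + (-7 + q)*(12 + R)) (v(q, R) = (-1 + (q - 7)*(R + 12))*R = (-1 + (-7 + q)*(12 + R))*R = R*(-1 + (-7 + q)*(12 + R)))
t(E) = -143*E/2555 (t(E) = -2*(E/73 + E/(26 - 1*(-44))) = -2*(E*(1/73) + E/(26 + 44)) = -2*(E/73 + E/70) = -143*E/2555)
t(-128) - v(T(3, 6), 53) = -143/2555*(-128) - 53*(-85 - 7*53 + 12*(2 - 1*6) + 53*(2 - 1*6)) = 18304/2555 - 53*(-85 - 371 + 12*(2 - 6) + 53*(2 - 6)) = 18304/2555 - 53*(-85 - 371 + 12*(-4) + 53*(-4)) = 18304/2555 - 53*(-85 - 371 - 48 - 212) = 18304/2555 - 53*(-716) = 18304/2555 - 1*(-37948) = 18304/2555 + 37948 = 96975444/2555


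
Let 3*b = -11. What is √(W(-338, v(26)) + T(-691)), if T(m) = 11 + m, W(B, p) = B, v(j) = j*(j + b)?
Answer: I*√1018 ≈ 31.906*I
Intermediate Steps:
b = -11/3 (b = (⅓)*(-11) = -11/3 ≈ -3.6667)
v(j) = j*(-11/3 + j) (v(j) = j*(j - 11/3) = j*(-11/3 + j))
√(W(-338, v(26)) + T(-691)) = √(-338 + (11 - 691)) = √(-338 - 680) = √(-1018) = I*√1018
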